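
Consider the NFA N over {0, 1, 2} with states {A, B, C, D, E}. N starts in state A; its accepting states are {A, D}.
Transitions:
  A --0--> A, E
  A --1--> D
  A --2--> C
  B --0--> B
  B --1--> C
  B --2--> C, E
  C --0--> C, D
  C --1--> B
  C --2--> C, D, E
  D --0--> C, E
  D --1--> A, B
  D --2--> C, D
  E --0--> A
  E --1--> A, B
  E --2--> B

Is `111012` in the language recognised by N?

rejected

Start: {A}
read 1: {D}
read 1: {A, B}
read 1: {C, D}
read 0: {C, D, E}
read 1: {A, B}
read 2: {C, E}
Reachable ∩ accepting = {} — empty.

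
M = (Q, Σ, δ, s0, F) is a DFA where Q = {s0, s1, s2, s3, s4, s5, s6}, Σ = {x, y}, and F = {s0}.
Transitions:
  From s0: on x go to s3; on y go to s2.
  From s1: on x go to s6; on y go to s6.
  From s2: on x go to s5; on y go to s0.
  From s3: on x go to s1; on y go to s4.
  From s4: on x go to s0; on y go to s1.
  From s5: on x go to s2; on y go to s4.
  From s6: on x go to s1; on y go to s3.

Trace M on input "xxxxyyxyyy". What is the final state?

s0 --x--> s3
s3 --x--> s1
s1 --x--> s6
s6 --x--> s1
s1 --y--> s6
s6 --y--> s3
s3 --x--> s1
s1 --y--> s6
s6 --y--> s3
s3 --y--> s4

s4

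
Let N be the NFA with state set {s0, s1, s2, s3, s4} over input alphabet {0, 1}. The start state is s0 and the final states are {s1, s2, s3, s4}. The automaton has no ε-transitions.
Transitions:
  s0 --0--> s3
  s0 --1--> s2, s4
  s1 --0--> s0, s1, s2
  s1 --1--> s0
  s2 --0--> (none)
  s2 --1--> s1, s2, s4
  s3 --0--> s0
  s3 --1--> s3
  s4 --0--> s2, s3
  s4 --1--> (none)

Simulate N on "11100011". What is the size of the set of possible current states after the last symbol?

Start: {s0}
read 1: {s2, s4}
read 1: {s1, s2, s4}
read 1: {s0, s1, s2, s4}
read 0: {s0, s1, s2, s3}
read 0: {s0, s1, s2, s3}
read 0: {s0, s1, s2, s3}
read 1: {s0, s1, s2, s3, s4}
read 1: {s0, s1, s2, s3, s4}
Final reachable set {s0, s1, s2, s3, s4} has 5 states.

5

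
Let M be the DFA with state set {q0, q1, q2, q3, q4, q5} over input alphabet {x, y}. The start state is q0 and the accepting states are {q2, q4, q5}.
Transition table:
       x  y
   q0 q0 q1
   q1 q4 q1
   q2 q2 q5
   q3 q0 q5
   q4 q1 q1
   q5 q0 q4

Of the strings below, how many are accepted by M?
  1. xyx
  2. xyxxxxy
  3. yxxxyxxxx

1

xyx: accepted
xyxxxxy: rejected
yxxxyxxxx: rejected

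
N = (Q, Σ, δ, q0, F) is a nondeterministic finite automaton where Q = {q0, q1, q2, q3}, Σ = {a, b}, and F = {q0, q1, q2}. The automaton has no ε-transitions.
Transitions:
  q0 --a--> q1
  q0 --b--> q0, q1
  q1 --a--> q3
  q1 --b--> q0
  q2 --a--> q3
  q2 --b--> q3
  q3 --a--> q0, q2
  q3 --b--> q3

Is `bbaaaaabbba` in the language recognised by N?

accepted

Start: {q0}
read b: {q0, q1}
read b: {q0, q1}
read a: {q1, q3}
read a: {q0, q2, q3}
read a: {q0, q1, q2, q3}
read a: {q0, q1, q2, q3}
read a: {q0, q1, q2, q3}
read b: {q0, q1, q3}
read b: {q0, q1, q3}
read b: {q0, q1, q3}
read a: {q0, q1, q2, q3}
Reachable ∩ accepting = {q0, q1, q2} — nonempty.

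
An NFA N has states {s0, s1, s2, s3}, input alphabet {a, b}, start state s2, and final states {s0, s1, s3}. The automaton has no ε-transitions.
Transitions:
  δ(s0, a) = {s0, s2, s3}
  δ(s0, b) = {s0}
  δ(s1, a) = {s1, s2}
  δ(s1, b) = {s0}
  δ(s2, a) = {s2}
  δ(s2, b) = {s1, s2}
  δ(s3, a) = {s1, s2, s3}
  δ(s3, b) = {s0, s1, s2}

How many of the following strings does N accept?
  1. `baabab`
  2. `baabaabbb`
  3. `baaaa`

`baabab`: accepted
`baabaabbb`: accepted
`baaaa`: accepted

3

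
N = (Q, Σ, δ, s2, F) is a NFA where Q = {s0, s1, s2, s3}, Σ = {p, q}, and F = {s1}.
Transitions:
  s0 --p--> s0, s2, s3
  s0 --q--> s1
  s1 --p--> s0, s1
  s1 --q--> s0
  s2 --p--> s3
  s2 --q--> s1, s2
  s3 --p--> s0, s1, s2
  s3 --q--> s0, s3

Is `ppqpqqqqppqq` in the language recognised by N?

Start: {s2}
read p: {s3}
read p: {s0, s1, s2}
read q: {s0, s1, s2}
read p: {s0, s1, s2, s3}
read q: {s0, s1, s2, s3}
read q: {s0, s1, s2, s3}
read q: {s0, s1, s2, s3}
read q: {s0, s1, s2, s3}
read p: {s0, s1, s2, s3}
read p: {s0, s1, s2, s3}
read q: {s0, s1, s2, s3}
read q: {s0, s1, s2, s3}
Reachable ∩ accepting = {s1} — nonempty.

accepted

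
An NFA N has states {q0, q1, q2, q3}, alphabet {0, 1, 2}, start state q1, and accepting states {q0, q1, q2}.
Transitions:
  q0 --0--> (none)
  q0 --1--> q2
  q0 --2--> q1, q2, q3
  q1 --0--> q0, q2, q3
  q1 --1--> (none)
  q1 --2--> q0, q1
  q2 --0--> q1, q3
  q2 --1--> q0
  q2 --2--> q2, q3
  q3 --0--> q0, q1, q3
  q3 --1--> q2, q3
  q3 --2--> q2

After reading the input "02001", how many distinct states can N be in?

3

Start: {q1}
read 0: {q0, q2, q3}
read 2: {q1, q2, q3}
read 0: {q0, q1, q2, q3}
read 0: {q0, q1, q2, q3}
read 1: {q0, q2, q3}
Final reachable set {q0, q2, q3} has 3 states.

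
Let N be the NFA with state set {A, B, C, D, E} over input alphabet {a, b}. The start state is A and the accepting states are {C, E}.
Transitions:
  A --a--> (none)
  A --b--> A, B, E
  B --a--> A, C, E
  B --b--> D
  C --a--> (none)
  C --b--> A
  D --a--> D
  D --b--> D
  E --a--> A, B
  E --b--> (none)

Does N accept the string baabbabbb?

accepted

Start: {A}
read b: {A, B, E}
read a: {A, B, C, E}
read a: {A, B, C, E}
read b: {A, B, D, E}
read b: {A, B, D, E}
read a: {A, B, C, D, E}
read b: {A, B, D, E}
read b: {A, B, D, E}
read b: {A, B, D, E}
Reachable ∩ accepting = {E} — nonempty.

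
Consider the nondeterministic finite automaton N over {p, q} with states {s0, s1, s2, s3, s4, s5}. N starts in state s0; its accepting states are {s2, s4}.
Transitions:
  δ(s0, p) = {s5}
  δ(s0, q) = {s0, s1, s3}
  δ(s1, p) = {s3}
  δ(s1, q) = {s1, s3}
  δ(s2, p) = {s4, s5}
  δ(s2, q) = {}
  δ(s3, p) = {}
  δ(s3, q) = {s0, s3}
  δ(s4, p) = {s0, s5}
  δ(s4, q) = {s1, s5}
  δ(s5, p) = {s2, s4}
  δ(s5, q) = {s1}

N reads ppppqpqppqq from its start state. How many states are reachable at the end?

3

Start: {s0}
read p: {s5}
read p: {s2, s4}
read p: {s0, s4, s5}
read p: {s0, s2, s4, s5}
read q: {s0, s1, s3, s5}
read p: {s2, s3, s4, s5}
read q: {s0, s1, s3, s5}
read p: {s2, s3, s4, s5}
read p: {s0, s2, s4, s5}
read q: {s0, s1, s3, s5}
read q: {s0, s1, s3}
Final reachable set {s0, s1, s3} has 3 states.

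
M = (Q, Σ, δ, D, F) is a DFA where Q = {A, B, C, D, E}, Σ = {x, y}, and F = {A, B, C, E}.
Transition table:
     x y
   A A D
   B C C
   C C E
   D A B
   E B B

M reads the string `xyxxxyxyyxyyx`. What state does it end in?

D --x--> A
A --y--> D
D --x--> A
A --x--> A
A --x--> A
A --y--> D
D --x--> A
A --y--> D
D --y--> B
B --x--> C
C --y--> E
E --y--> B
B --x--> C

C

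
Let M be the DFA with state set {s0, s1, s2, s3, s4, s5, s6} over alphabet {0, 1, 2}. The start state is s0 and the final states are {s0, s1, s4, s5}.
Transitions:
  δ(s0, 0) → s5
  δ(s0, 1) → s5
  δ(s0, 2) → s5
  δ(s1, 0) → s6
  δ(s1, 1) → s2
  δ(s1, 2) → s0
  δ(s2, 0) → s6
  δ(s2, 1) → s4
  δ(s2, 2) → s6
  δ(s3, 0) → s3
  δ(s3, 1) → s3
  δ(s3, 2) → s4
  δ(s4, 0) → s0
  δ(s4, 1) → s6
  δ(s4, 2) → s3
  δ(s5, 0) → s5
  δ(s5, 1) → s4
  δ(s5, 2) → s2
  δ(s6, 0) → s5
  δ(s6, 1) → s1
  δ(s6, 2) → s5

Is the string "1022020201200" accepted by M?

rejected

s0 --1--> s5
s5 --0--> s5
s5 --2--> s2
s2 --2--> s6
s6 --0--> s5
s5 --2--> s2
s2 --0--> s6
s6 --2--> s5
s5 --0--> s5
s5 --1--> s4
s4 --2--> s3
s3 --0--> s3
s3 --0--> s3
End in state s3, which is not an accepting state.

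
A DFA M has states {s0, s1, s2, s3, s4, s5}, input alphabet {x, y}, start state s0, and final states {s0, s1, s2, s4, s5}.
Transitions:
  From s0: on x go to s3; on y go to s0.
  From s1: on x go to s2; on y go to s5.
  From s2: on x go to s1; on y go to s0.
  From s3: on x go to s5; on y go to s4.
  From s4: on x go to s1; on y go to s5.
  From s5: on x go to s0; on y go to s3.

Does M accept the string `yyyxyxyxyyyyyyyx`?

rejected

s0 --y--> s0
s0 --y--> s0
s0 --y--> s0
s0 --x--> s3
s3 --y--> s4
s4 --x--> s1
s1 --y--> s5
s5 --x--> s0
s0 --y--> s0
s0 --y--> s0
s0 --y--> s0
s0 --y--> s0
s0 --y--> s0
s0 --y--> s0
s0 --y--> s0
s0 --x--> s3
End in state s3, which is not an accepting state.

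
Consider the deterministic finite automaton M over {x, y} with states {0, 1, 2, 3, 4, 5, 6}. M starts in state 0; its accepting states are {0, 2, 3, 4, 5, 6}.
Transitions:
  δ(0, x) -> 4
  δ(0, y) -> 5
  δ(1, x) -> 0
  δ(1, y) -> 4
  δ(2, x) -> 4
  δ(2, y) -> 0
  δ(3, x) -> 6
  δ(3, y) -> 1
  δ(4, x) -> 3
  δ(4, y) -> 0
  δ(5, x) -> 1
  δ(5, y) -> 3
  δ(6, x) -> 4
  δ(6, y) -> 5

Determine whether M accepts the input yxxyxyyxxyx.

accepted

0 --y--> 5
5 --x--> 1
1 --x--> 0
0 --y--> 5
5 --x--> 1
1 --y--> 4
4 --y--> 0
0 --x--> 4
4 --x--> 3
3 --y--> 1
1 --x--> 0
End in state 0, which is an accepting state.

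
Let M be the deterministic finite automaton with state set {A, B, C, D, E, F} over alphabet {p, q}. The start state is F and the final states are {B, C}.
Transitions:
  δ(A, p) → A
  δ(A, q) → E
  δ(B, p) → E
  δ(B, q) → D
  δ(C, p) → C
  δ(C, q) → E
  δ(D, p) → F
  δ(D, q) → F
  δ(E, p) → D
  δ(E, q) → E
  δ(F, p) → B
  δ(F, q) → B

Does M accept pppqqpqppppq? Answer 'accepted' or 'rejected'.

rejected

F --p--> B
B --p--> E
E --p--> D
D --q--> F
F --q--> B
B --p--> E
E --q--> E
E --p--> D
D --p--> F
F --p--> B
B --p--> E
E --q--> E
End in state E, which is not an accepting state.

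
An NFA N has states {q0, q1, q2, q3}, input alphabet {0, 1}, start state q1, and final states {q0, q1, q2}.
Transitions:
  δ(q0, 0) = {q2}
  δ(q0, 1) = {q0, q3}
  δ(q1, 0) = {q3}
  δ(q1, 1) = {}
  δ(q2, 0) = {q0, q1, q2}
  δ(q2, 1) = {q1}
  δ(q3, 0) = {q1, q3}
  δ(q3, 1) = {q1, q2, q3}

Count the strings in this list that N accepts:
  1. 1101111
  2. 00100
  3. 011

2

1101111: rejected
00100: accepted
011: accepted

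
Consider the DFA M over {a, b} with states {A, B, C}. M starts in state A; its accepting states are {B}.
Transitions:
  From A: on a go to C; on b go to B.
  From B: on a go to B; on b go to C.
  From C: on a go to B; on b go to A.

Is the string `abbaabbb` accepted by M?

A --a--> C
C --b--> A
A --b--> B
B --a--> B
B --a--> B
B --b--> C
C --b--> A
A --b--> B
End in state B, which is an accepting state.

accepted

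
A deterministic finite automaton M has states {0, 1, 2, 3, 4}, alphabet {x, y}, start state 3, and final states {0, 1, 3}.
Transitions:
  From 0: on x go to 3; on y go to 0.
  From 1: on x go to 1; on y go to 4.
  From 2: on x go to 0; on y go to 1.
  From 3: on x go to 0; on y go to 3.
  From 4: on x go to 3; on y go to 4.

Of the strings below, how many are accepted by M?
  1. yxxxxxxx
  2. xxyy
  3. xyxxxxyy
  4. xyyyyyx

yxxxxxxx: accepted
xxyy: accepted
xyxxxxyy: accepted
xyyyyyx: accepted

4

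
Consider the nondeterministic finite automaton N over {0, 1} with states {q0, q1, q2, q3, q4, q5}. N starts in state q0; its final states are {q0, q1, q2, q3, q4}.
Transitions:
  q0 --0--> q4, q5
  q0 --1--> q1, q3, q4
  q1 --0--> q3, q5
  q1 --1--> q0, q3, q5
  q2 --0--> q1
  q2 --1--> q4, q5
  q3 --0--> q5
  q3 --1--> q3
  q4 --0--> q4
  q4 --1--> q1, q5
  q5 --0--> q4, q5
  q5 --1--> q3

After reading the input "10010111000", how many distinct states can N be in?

2

Start: {q0}
read 1: {q1, q3, q4}
read 0: {q3, q4, q5}
read 0: {q4, q5}
read 1: {q1, q3, q5}
read 0: {q3, q4, q5}
read 1: {q1, q3, q5}
read 1: {q0, q3, q5}
read 1: {q1, q3, q4}
read 0: {q3, q4, q5}
read 0: {q4, q5}
read 0: {q4, q5}
Final reachable set {q4, q5} has 2 states.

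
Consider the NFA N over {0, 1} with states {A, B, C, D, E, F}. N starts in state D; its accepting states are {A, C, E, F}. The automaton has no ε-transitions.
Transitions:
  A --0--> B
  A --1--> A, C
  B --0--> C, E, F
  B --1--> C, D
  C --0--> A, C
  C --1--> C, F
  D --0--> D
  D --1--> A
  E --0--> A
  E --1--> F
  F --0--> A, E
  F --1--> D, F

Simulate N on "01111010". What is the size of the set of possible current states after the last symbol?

5

Start: {D}
read 0: {D}
read 1: {A}
read 1: {A, C}
read 1: {A, C, F}
read 1: {A, C, D, F}
read 0: {A, B, C, D, E}
read 1: {A, C, D, F}
read 0: {A, B, C, D, E}
Final reachable set {A, B, C, D, E} has 5 states.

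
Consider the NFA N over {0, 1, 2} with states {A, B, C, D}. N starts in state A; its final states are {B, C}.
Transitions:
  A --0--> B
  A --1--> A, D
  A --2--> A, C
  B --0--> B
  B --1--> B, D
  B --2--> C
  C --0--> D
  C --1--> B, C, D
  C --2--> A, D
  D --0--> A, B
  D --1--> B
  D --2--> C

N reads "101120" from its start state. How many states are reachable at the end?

2

Start: {A}
read 1: {A, D}
read 0: {A, B}
read 1: {A, B, D}
read 1: {A, B, D}
read 2: {A, C}
read 0: {B, D}
Final reachable set {B, D} has 2 states.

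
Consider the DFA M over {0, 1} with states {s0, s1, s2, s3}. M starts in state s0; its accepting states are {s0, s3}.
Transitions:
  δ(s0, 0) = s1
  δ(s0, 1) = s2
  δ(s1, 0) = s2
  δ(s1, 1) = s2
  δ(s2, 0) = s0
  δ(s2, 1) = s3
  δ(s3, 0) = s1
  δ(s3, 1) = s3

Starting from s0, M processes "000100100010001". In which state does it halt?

s2

s0 --0--> s1
s1 --0--> s2
s2 --0--> s0
s0 --1--> s2
s2 --0--> s0
s0 --0--> s1
s1 --1--> s2
s2 --0--> s0
s0 --0--> s1
s1 --0--> s2
s2 --1--> s3
s3 --0--> s1
s1 --0--> s2
s2 --0--> s0
s0 --1--> s2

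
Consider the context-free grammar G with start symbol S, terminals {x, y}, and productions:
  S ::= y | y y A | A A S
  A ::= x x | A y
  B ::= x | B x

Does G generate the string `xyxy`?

no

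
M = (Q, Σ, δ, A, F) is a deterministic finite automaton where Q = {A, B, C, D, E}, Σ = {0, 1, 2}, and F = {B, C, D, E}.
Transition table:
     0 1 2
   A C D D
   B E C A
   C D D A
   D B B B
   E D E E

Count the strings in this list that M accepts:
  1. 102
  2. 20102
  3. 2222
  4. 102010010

102: rejected
20102: accepted
2222: accepted
102010010: accepted

3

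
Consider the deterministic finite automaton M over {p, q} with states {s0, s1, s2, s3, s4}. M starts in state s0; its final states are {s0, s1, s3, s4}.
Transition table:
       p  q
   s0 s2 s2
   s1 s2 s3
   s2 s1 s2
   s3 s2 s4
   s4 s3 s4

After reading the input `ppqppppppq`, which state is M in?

s0 --p--> s2
s2 --p--> s1
s1 --q--> s3
s3 --p--> s2
s2 --p--> s1
s1 --p--> s2
s2 --p--> s1
s1 --p--> s2
s2 --p--> s1
s1 --q--> s3

s3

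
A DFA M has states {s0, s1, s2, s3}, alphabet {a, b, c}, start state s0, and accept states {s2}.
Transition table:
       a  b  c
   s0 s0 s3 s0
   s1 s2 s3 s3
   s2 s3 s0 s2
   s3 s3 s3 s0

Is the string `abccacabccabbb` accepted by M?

rejected

s0 --a--> s0
s0 --b--> s3
s3 --c--> s0
s0 --c--> s0
s0 --a--> s0
s0 --c--> s0
s0 --a--> s0
s0 --b--> s3
s3 --c--> s0
s0 --c--> s0
s0 --a--> s0
s0 --b--> s3
s3 --b--> s3
s3 --b--> s3
End in state s3, which is not an accepting state.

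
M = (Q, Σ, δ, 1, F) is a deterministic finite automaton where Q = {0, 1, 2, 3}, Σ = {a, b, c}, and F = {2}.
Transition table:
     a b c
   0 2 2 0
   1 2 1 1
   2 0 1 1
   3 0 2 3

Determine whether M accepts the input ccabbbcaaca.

accepted

1 --c--> 1
1 --c--> 1
1 --a--> 2
2 --b--> 1
1 --b--> 1
1 --b--> 1
1 --c--> 1
1 --a--> 2
2 --a--> 0
0 --c--> 0
0 --a--> 2
End in state 2, which is an accepting state.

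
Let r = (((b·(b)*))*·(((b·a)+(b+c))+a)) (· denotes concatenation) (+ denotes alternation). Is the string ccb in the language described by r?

no

No split of ccb into u·v has ((b·(b)*))* matching u and (((b·a)+(b+c))+a) matching v.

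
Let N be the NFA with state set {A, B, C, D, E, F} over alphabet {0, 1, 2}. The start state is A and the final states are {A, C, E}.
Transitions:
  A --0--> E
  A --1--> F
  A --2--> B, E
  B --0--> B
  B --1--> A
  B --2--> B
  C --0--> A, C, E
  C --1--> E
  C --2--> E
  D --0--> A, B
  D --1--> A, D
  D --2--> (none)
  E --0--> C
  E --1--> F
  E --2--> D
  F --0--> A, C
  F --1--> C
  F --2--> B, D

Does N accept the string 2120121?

accepted

Start: {A}
read 2: {B, E}
read 1: {A, F}
read 2: {B, D, E}
read 0: {A, B, C}
read 1: {A, E, F}
read 2: {B, D, E}
read 1: {A, D, F}
Reachable ∩ accepting = {A} — nonempty.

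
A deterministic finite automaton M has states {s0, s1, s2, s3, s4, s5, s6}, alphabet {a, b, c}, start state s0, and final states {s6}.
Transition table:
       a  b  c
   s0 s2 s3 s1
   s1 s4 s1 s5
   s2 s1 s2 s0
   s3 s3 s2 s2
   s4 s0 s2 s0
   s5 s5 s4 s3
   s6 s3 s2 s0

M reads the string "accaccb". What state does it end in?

s1

s0 --a--> s2
s2 --c--> s0
s0 --c--> s1
s1 --a--> s4
s4 --c--> s0
s0 --c--> s1
s1 --b--> s1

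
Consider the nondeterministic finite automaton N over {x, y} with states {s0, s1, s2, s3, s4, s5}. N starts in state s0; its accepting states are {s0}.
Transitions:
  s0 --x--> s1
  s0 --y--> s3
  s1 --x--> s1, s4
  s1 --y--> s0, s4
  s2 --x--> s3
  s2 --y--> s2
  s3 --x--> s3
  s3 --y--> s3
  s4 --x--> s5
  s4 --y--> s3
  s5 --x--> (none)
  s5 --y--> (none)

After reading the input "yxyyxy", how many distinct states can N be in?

Start: {s0}
read y: {s3}
read x: {s3}
read y: {s3}
read y: {s3}
read x: {s3}
read y: {s3}
Final reachable set {s3} has 1 state.

1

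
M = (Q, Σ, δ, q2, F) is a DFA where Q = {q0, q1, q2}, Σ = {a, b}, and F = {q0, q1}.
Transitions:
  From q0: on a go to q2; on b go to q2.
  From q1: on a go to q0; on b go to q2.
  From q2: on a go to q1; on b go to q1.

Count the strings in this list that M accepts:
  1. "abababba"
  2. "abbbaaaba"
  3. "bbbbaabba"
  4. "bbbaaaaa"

3

"abababba": accepted
"abbbaaaba": accepted
"bbbbaabba": accepted
"bbbaaaaa": rejected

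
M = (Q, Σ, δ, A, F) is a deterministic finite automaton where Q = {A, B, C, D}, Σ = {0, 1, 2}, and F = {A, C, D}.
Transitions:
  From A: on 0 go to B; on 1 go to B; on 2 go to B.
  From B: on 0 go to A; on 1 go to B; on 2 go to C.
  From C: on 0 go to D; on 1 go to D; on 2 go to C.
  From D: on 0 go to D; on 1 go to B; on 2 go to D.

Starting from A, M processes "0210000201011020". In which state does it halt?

A

A --0--> B
B --2--> C
C --1--> D
D --0--> D
D --0--> D
D --0--> D
D --0--> D
D --2--> D
D --0--> D
D --1--> B
B --0--> A
A --1--> B
B --1--> B
B --0--> A
A --2--> B
B --0--> A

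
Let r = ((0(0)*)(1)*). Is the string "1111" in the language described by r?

No split of 1111 into u·v has (0(0)*) matching u and (1)* matching v.

no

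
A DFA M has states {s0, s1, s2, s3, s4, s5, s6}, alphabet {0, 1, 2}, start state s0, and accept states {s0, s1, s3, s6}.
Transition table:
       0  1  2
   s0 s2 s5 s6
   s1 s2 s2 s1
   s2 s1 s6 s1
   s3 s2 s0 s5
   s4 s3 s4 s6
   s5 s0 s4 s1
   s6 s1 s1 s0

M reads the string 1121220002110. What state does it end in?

s1

s0 --1--> s5
s5 --1--> s4
s4 --2--> s6
s6 --1--> s1
s1 --2--> s1
s1 --2--> s1
s1 --0--> s2
s2 --0--> s1
s1 --0--> s2
s2 --2--> s1
s1 --1--> s2
s2 --1--> s6
s6 --0--> s1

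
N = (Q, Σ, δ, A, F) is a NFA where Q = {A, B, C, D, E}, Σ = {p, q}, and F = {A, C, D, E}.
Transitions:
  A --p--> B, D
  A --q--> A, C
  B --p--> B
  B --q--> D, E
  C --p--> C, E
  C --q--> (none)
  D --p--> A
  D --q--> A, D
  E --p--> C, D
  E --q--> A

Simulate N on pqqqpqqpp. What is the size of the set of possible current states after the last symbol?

5

Start: {A}
read p: {B, D}
read q: {A, D, E}
read q: {A, C, D}
read q: {A, C, D}
read p: {A, B, C, D, E}
read q: {A, C, D, E}
read q: {A, C, D}
read p: {A, B, C, D, E}
read p: {A, B, C, D, E}
Final reachable set {A, B, C, D, E} has 5 states.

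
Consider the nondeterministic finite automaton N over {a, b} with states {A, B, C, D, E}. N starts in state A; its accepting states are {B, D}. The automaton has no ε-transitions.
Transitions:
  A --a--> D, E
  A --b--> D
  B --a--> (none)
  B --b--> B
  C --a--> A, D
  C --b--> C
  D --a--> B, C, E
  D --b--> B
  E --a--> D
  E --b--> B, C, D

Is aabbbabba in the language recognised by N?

rejected

Start: {A}
read a: {D, E}
read a: {B, C, D, E}
read b: {B, C, D}
read b: {B, C}
read b: {B, C}
read a: {A, D}
read b: {B, D}
read b: {B}
read a: {}
Reachable ∩ accepting = {} — empty.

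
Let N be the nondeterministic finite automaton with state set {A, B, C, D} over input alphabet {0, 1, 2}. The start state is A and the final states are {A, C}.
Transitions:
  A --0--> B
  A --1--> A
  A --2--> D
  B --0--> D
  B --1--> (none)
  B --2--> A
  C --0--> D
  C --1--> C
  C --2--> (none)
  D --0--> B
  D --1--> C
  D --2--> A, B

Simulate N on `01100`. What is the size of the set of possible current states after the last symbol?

0

Start: {A}
read 0: {B}
read 1: {}
The reachable set is empty and stays empty for the remaining 3 symbols.
Final reachable set {} has 0 states.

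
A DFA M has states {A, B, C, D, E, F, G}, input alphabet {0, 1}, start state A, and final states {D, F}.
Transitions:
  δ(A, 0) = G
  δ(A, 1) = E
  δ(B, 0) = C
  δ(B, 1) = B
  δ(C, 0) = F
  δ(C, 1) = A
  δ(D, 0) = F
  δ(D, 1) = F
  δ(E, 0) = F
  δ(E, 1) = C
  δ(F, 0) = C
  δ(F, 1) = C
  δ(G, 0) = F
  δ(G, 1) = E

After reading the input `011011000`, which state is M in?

C

A --0--> G
G --1--> E
E --1--> C
C --0--> F
F --1--> C
C --1--> A
A --0--> G
G --0--> F
F --0--> C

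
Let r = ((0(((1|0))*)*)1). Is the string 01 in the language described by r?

Split as 0·1: (0(((1|0))*)*) matches 0 and 1 matches 1.

yes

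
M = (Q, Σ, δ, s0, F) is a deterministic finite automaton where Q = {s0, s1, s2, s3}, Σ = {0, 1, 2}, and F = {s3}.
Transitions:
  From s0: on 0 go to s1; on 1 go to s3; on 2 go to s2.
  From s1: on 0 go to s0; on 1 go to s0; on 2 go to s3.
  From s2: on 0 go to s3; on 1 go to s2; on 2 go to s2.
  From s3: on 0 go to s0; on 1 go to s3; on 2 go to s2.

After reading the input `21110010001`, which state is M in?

s0 --2--> s2
s2 --1--> s2
s2 --1--> s2
s2 --1--> s2
s2 --0--> s3
s3 --0--> s0
s0 --1--> s3
s3 --0--> s0
s0 --0--> s1
s1 --0--> s0
s0 --1--> s3

s3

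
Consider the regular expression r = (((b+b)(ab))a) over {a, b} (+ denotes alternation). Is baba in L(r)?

yes

Split as bab·a: ((b+b)(ab)) matches bab and a matches a.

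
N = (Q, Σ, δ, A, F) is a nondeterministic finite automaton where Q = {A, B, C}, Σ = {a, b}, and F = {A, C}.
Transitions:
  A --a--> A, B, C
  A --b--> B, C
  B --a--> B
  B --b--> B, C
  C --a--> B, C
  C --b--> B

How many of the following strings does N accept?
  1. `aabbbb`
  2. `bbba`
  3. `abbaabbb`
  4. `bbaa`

`aabbbb`: accepted
`bbba`: accepted
`abbaabbb`: accepted
`bbaa`: accepted

4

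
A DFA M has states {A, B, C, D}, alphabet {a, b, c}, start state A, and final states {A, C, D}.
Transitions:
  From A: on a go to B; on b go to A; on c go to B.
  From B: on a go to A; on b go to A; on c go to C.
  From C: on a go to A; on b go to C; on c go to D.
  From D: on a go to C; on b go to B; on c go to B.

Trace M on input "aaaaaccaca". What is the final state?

C

A --a--> B
B --a--> A
A --a--> B
B --a--> A
A --a--> B
B --c--> C
C --c--> D
D --a--> C
C --c--> D
D --a--> C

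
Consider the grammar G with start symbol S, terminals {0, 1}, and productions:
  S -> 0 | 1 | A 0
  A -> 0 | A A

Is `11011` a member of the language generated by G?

no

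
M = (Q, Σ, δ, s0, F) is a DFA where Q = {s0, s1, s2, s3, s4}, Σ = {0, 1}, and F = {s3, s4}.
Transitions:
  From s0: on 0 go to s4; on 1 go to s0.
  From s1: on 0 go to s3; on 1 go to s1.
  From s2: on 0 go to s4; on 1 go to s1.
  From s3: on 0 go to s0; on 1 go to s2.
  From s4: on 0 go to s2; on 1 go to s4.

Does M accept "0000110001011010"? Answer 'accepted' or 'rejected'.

s0 --0--> s4
s4 --0--> s2
s2 --0--> s4
s4 --0--> s2
s2 --1--> s1
s1 --1--> s1
s1 --0--> s3
s3 --0--> s0
s0 --0--> s4
s4 --1--> s4
s4 --0--> s2
s2 --1--> s1
s1 --1--> s1
s1 --0--> s3
s3 --1--> s2
s2 --0--> s4
End in state s4, which is an accepting state.

accepted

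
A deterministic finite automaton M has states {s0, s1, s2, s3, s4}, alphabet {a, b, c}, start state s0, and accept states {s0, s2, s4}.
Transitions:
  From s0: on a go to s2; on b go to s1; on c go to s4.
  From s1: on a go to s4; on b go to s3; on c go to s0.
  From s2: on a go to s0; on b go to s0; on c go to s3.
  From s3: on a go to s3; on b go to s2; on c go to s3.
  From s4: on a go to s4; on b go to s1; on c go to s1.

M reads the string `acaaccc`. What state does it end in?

s3

s0 --a--> s2
s2 --c--> s3
s3 --a--> s3
s3 --a--> s3
s3 --c--> s3
s3 --c--> s3
s3 --c--> s3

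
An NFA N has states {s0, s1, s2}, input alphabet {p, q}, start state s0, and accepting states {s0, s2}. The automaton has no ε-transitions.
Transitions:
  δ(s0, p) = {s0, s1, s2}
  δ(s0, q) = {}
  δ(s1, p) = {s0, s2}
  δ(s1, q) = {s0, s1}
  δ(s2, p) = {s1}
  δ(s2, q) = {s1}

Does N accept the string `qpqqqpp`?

rejected

Start: {s0}
read q: {}
The reachable set is empty and stays empty for the remaining 6 symbols.
Reachable ∩ accepting = {} — empty.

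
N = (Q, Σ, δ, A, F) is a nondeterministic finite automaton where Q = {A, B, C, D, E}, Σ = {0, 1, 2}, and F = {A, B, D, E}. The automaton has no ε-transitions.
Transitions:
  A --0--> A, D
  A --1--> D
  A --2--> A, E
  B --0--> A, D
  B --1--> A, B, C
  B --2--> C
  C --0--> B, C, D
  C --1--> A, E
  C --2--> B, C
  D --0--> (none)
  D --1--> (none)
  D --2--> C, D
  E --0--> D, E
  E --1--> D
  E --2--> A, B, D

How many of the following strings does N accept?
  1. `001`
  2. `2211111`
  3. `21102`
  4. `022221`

3

`001`: accepted
`2211111`: accepted
`21102`: rejected
`022221`: accepted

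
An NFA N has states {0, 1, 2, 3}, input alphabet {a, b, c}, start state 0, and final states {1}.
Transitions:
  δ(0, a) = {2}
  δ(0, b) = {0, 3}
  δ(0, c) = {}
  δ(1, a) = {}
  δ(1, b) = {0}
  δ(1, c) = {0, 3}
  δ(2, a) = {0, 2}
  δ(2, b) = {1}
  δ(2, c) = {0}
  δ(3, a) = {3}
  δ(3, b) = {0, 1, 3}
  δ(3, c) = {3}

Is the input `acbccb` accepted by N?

Start: {0}
read a: {2}
read c: {0}
read b: {0, 3}
read c: {3}
read c: {3}
read b: {0, 1, 3}
Reachable ∩ accepting = {1} — nonempty.

accepted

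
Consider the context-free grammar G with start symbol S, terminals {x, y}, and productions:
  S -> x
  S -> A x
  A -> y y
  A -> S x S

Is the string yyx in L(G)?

yes

S ⇒ Ax ⇒ yyx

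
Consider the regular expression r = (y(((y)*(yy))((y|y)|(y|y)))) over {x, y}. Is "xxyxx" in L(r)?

no

No split of xxyxx into u·v has y matching u and (((y)*(yy))((y|y)|(y|y))) matching v.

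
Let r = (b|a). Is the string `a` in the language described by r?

The right alternative a matches a.

yes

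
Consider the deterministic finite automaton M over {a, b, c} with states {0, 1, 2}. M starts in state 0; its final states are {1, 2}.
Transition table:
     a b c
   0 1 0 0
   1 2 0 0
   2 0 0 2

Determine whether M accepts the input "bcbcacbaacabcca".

0 --b--> 0
0 --c--> 0
0 --b--> 0
0 --c--> 0
0 --a--> 1
1 --c--> 0
0 --b--> 0
0 --a--> 1
1 --a--> 2
2 --c--> 2
2 --a--> 0
0 --b--> 0
0 --c--> 0
0 --c--> 0
0 --a--> 1
End in state 1, which is an accepting state.

accepted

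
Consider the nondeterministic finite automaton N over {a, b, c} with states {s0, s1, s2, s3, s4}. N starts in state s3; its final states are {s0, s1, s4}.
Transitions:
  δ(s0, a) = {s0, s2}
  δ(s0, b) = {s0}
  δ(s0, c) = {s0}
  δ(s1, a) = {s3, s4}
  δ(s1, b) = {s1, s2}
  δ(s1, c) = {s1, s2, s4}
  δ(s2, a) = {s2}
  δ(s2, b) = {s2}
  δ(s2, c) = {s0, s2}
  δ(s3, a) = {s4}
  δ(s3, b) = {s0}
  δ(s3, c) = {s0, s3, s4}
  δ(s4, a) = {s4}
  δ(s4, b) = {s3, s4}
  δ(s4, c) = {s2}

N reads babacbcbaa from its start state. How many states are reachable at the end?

Start: {s3}
read b: {s0}
read a: {s0, s2}
read b: {s0, s2}
read a: {s0, s2}
read c: {s0, s2}
read b: {s0, s2}
read c: {s0, s2}
read b: {s0, s2}
read a: {s0, s2}
read a: {s0, s2}
Final reachable set {s0, s2} has 2 states.

2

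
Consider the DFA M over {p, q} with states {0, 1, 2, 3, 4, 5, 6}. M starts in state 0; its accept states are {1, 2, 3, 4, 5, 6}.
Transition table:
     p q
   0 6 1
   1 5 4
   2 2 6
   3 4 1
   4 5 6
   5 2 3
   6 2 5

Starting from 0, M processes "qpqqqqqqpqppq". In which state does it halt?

6

0 --q--> 1
1 --p--> 5
5 --q--> 3
3 --q--> 1
1 --q--> 4
4 --q--> 6
6 --q--> 5
5 --q--> 3
3 --p--> 4
4 --q--> 6
6 --p--> 2
2 --p--> 2
2 --q--> 6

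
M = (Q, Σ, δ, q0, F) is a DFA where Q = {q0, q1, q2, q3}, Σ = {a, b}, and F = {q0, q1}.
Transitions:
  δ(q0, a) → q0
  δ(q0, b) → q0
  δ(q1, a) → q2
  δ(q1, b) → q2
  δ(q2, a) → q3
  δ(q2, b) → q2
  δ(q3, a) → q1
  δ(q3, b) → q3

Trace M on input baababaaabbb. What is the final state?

q0 --b--> q0
q0 --a--> q0
q0 --a--> q0
q0 --b--> q0
q0 --a--> q0
q0 --b--> q0
q0 --a--> q0
q0 --a--> q0
q0 --a--> q0
q0 --b--> q0
q0 --b--> q0
q0 --b--> q0

q0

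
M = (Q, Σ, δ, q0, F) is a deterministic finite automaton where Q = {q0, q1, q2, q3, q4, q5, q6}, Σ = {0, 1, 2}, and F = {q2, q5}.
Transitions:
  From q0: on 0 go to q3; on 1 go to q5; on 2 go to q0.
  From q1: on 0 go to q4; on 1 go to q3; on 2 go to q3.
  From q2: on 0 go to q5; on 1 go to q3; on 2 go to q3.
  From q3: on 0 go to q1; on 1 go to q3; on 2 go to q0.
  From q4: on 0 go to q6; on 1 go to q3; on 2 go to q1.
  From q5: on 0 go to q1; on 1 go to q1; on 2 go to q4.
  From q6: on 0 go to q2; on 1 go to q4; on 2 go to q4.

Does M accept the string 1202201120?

rejected

q0 --1--> q5
q5 --2--> q4
q4 --0--> q6
q6 --2--> q4
q4 --2--> q1
q1 --0--> q4
q4 --1--> q3
q3 --1--> q3
q3 --2--> q0
q0 --0--> q3
End in state q3, which is not an accepting state.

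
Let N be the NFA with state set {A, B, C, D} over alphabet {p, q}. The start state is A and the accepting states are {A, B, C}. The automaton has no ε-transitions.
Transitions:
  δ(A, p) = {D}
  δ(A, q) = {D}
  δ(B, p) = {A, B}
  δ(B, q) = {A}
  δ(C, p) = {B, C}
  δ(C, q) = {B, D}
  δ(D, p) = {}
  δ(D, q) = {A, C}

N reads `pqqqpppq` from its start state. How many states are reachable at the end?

Start: {A}
read p: {D}
read q: {A, C}
read q: {B, D}
read q: {A, C}
read p: {B, C, D}
read p: {A, B, C}
read p: {A, B, C, D}
read q: {A, B, C, D}
Final reachable set {A, B, C, D} has 4 states.

4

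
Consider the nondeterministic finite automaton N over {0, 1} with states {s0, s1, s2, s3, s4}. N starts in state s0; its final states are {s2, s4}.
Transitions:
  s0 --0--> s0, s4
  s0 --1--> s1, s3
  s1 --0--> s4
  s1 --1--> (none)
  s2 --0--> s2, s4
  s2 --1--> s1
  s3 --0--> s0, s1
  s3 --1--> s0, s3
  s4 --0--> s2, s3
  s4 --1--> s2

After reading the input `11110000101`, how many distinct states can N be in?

Start: {s0}
read 1: {s1, s3}
read 1: {s0, s3}
read 1: {s0, s1, s3}
read 1: {s0, s1, s3}
read 0: {s0, s1, s4}
read 0: {s0, s2, s3, s4}
read 0: {s0, s1, s2, s3, s4}
read 0: {s0, s1, s2, s3, s4}
read 1: {s0, s1, s2, s3}
read 0: {s0, s1, s2, s4}
read 1: {s1, s2, s3}
Final reachable set {s1, s2, s3} has 3 states.

3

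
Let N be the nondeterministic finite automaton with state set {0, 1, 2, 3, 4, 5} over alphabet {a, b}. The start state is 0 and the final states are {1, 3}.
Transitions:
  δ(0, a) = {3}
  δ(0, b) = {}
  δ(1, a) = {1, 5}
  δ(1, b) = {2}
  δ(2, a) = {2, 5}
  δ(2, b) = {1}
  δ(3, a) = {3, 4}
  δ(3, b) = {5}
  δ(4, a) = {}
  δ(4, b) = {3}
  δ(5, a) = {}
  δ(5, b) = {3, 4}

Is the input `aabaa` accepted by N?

Start: {0}
read a: {3}
read a: {3, 4}
read b: {3, 5}
read a: {3, 4}
read a: {3, 4}
Reachable ∩ accepting = {3} — nonempty.

accepted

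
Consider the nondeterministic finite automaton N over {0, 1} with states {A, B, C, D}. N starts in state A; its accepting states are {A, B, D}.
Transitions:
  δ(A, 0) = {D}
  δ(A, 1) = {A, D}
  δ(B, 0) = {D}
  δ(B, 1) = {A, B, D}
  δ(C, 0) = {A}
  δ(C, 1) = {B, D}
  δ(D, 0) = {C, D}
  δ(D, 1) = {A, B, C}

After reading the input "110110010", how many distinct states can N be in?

Start: {A}
read 1: {A, D}
read 1: {A, B, C, D}
read 0: {A, C, D}
read 1: {A, B, C, D}
read 1: {A, B, C, D}
read 0: {A, C, D}
read 0: {A, C, D}
read 1: {A, B, C, D}
read 0: {A, C, D}
Final reachable set {A, C, D} has 3 states.

3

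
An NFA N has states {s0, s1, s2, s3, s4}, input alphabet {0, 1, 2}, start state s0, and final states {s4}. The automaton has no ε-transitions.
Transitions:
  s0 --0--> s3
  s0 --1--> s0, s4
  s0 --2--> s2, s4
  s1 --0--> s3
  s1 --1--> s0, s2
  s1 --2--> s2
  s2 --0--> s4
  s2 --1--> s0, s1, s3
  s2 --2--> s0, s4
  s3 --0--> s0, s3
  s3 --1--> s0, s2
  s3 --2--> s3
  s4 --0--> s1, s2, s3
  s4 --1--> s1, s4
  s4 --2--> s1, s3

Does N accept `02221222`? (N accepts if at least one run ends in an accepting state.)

accepted

Start: {s0}
read 0: {s3}
read 2: {s3}
read 2: {s3}
read 2: {s3}
read 1: {s0, s2}
read 2: {s0, s2, s4}
read 2: {s0, s1, s2, s3, s4}
read 2: {s0, s1, s2, s3, s4}
Reachable ∩ accepting = {s4} — nonempty.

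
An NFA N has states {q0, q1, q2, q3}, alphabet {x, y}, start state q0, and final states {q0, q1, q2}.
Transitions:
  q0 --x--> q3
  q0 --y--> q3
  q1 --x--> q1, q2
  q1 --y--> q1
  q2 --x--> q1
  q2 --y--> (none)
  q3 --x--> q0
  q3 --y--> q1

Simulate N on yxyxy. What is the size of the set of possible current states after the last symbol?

1

Start: {q0}
read y: {q3}
read x: {q0}
read y: {q3}
read x: {q0}
read y: {q3}
Final reachable set {q3} has 1 state.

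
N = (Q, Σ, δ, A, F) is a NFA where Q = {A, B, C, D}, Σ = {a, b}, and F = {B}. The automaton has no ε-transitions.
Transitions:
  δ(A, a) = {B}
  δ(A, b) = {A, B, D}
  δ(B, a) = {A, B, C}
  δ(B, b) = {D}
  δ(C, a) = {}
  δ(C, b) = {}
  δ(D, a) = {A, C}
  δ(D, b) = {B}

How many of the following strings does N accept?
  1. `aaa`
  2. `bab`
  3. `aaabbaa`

`aaa`: accepted
`bab`: accepted
`aaabbaa`: accepted

3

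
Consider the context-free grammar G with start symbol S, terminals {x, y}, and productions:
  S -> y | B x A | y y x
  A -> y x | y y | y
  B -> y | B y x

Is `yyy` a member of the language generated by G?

no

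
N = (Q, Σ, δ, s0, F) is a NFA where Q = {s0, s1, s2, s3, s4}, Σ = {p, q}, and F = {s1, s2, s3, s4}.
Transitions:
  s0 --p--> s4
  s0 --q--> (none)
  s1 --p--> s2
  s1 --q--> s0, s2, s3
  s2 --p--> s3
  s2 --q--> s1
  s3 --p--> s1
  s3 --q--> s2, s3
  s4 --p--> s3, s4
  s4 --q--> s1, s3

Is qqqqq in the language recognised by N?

Start: {s0}
read q: {}
The reachable set is empty and stays empty for the remaining 4 symbols.
Reachable ∩ accepting = {} — empty.

rejected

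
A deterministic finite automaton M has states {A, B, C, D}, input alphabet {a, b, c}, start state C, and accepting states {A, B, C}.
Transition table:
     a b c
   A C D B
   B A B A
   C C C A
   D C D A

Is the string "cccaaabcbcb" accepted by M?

C --c--> A
A --c--> B
B --c--> A
A --a--> C
C --a--> C
C --a--> C
C --b--> C
C --c--> A
A --b--> D
D --c--> A
A --b--> D
End in state D, which is not an accepting state.

rejected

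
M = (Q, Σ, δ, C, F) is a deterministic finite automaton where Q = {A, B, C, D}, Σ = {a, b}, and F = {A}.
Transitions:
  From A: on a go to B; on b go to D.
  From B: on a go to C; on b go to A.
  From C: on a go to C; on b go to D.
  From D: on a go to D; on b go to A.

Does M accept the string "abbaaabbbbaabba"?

C --a--> C
C --b--> D
D --b--> A
A --a--> B
B --a--> C
C --a--> C
C --b--> D
D --b--> A
A --b--> D
D --b--> A
A --a--> B
B --a--> C
C --b--> D
D --b--> A
A --a--> B
End in state B, which is not an accepting state.

rejected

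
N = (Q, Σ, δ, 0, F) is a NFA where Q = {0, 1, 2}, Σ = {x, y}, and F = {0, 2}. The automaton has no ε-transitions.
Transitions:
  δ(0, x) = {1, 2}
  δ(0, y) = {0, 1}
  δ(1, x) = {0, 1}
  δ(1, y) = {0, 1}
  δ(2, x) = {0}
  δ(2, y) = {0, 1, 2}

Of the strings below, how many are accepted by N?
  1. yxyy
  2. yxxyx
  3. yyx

3

yxyy: accepted
yxxyx: accepted
yyx: accepted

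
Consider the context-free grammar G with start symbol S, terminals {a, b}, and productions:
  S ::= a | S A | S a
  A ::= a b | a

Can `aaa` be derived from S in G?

S ⇒ Sa ⇒ SAa ⇒ aAa ⇒ aaa

yes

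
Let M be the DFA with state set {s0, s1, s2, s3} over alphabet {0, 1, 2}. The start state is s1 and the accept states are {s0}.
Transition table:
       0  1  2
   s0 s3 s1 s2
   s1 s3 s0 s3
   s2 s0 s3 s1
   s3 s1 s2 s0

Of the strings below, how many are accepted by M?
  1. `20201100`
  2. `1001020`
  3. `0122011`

0

`20201100`: rejected
`1001020`: rejected
`0122011`: rejected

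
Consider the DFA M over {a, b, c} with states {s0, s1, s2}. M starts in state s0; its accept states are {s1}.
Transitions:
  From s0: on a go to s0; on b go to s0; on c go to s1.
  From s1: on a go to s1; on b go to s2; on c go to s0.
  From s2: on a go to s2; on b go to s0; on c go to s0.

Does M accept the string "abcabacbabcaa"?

s0 --a--> s0
s0 --b--> s0
s0 --c--> s1
s1 --a--> s1
s1 --b--> s2
s2 --a--> s2
s2 --c--> s0
s0 --b--> s0
s0 --a--> s0
s0 --b--> s0
s0 --c--> s1
s1 --a--> s1
s1 --a--> s1
End in state s1, which is an accepting state.

accepted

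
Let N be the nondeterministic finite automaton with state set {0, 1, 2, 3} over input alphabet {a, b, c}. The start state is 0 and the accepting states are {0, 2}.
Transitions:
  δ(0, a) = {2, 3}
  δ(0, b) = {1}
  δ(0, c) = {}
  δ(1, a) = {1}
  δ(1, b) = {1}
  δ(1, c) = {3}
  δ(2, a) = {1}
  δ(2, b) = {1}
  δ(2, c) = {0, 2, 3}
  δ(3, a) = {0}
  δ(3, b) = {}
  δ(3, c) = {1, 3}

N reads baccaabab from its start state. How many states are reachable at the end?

Start: {0}
read b: {1}
read a: {1}
read c: {3}
read c: {1, 3}
read a: {0, 1}
read a: {1, 2, 3}
read b: {1}
read a: {1}
read b: {1}
Final reachable set {1} has 1 state.

1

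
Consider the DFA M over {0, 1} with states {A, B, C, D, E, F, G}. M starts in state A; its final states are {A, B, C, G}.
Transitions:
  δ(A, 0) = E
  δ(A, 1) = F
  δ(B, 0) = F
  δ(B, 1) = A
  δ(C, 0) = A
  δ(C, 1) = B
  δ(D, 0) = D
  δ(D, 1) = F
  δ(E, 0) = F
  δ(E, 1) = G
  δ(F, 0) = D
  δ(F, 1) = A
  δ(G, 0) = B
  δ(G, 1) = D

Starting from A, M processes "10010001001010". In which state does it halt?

A --1--> F
F --0--> D
D --0--> D
D --1--> F
F --0--> D
D --0--> D
D --0--> D
D --1--> F
F --0--> D
D --0--> D
D --1--> F
F --0--> D
D --1--> F
F --0--> D

D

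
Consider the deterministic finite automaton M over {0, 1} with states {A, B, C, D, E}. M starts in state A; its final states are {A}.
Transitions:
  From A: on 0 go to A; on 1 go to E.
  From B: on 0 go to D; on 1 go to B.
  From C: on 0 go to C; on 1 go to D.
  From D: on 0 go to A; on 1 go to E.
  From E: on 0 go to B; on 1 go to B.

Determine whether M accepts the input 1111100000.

A --1--> E
E --1--> B
B --1--> B
B --1--> B
B --1--> B
B --0--> D
D --0--> A
A --0--> A
A --0--> A
A --0--> A
End in state A, which is an accepting state.

accepted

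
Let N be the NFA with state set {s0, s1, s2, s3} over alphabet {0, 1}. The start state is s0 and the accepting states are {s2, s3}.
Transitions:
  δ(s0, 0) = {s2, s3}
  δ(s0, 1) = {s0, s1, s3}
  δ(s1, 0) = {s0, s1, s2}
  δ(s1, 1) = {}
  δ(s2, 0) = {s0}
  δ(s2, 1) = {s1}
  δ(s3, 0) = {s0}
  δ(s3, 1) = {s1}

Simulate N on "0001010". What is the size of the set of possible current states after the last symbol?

Start: {s0}
read 0: {s2, s3}
read 0: {s0}
read 0: {s2, s3}
read 1: {s1}
read 0: {s0, s1, s2}
read 1: {s0, s1, s3}
read 0: {s0, s1, s2, s3}
Final reachable set {s0, s1, s2, s3} has 4 states.

4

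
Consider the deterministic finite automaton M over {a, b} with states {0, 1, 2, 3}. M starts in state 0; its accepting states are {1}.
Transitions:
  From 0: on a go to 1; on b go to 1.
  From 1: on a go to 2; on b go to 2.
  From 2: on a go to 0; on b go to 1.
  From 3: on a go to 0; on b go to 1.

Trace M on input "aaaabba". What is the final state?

2

0 --a--> 1
1 --a--> 2
2 --a--> 0
0 --a--> 1
1 --b--> 2
2 --b--> 1
1 --a--> 2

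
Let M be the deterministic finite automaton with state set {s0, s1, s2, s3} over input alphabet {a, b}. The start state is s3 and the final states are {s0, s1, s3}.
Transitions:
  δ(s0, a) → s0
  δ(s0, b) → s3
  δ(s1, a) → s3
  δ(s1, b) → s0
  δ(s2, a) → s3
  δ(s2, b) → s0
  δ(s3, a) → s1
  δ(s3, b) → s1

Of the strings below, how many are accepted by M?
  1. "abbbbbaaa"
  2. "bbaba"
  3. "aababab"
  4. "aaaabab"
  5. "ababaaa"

5

"abbbbbaaa": accepted
"bbaba": accepted
"aababab": accepted
"aaaabab": accepted
"ababaaa": accepted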